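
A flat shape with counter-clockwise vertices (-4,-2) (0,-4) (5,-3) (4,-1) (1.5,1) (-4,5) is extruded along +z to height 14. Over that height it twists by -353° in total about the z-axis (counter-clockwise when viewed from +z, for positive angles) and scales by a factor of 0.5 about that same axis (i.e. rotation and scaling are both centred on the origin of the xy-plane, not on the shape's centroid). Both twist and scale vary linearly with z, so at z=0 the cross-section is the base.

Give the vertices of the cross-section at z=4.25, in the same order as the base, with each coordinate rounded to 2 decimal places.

t = z/height = 4.25/14 = 0.303571
s = 1 + (scale-1)·z/height = 1 + (0.5-1)·4.25/14 = 0.848214
θ = twist·z/height = -353°·4.25/14 = -107.1607° = -1.870307 rad
cos θ = -0.295053, sin θ = -0.955481 (intermediates below are computed at full precision and shown rounded to 5 d.p.)
v1: (-4,-2) → rotate → (-0.73075,4.41203) → ×s → (-0.61983,3.74235) → (-0.62,3.74)
v2: (0,-4) → rotate → (-3.82192,1.18021) → ×s → (-3.24181,1.00107) → (-3.24,1.00)
v3: (5,-3) → rotate → (-4.34171,-3.89225) → ×s → (-3.68270,-3.30146) → (-3.68,-3.30)
v4: (4,-1) → rotate → (-2.13569,-3.52687) → ×s → (-1.81153,-2.99154) → (-1.81,-2.99)
v5: (1.5,1) → rotate → (0.51290,-1.72827) → ×s → (0.43505,-1.46595) → (0.44,-1.47)
v6: (-4,5) → rotate → (5.95762,2.34666) → ×s → (5.05334,1.99047) → (5.05,1.99)

Cross-section at z=4.25: (-0.62,3.74) (-3.24,1.00) (-3.68,-3.30) (-1.81,-2.99) (0.44,-1.47) (5.05,1.99)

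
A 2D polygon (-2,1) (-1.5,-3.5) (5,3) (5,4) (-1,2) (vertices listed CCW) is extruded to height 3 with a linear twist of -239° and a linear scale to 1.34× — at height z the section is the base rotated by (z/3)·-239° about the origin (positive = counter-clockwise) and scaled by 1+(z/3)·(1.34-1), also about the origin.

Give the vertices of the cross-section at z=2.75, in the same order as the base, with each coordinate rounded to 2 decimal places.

Cross-section at z=2.75: (1.21,-2.67) (4.42,2.32) (-7.57,1.08) (-8.40,0.06) (-0.64,-2.86)

t = z/height = 2.75/3 = 0.916667
s = 1 + (scale-1)·z/height = 1 + (1.34-1)·2.75/3 = 1.311667
θ = twist·z/height = -239°·2.75/3 = -219.0833° = -3.823726 rad
cos θ = -0.776230, sin θ = 0.630450 (intermediates below are computed at full precision and shown rounded to 5 d.p.)
v1: (-2,1) → rotate → (0.92201,-2.03713) → ×s → (1.20937,-2.67204) → (1.21,-2.67)
v2: (-1.5,-3.5) → rotate → (3.37092,1.77113) → ×s → (4.42152,2.32313) → (4.42,2.32)
v3: (5,3) → rotate → (-5.77250,0.82356) → ×s → (-7.57159,1.08024) → (-7.57,1.08)
v4: (5,4) → rotate → (-6.40295,0.04733) → ×s → (-8.39854,0.06208) → (-8.40,0.06)
v5: (-1,2) → rotate → (-0.48467,-2.18291) → ×s → (-0.63573,-2.86325) → (-0.64,-2.86)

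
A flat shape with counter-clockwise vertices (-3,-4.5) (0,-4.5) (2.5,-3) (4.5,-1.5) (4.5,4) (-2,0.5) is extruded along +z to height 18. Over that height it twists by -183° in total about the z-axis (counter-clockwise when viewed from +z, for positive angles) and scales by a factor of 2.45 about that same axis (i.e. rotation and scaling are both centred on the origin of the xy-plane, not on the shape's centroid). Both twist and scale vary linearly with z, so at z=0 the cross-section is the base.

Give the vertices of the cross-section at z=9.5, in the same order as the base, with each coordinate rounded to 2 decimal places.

t = z/height = 9.5/18 = 0.527778
s = 1 + (scale-1)·z/height = 1 + (2.45-1)·9.5/18 = 1.765278
θ = twist·z/height = -183°·9.5/18 = -96.5833° = -1.685697 rad
cos θ = -0.114648, sin θ = -0.993406 (intermediates below are computed at full precision and shown rounded to 5 d.p.)
v1: (-3,-4.5) → rotate → (-4.12638,3.49614) → ×s → (-7.28421,6.17165) → (-7.28,6.17)
v2: (0,-4.5) → rotate → (-4.47033,0.51592) → ×s → (-7.89137,0.91074) → (-7.89,0.91)
v3: (2.5,-3) → rotate → (-3.26684,-2.13957) → ×s → (-5.76688,-3.77694) → (-5.77,-3.78)
v4: (4.5,-1.5) → rotate → (-2.00603,-4.29836) → ×s → (-3.54119,-7.58779) → (-3.54,-7.59)
v5: (4.5,4) → rotate → (3.45771,-4.92892) → ×s → (6.10381,-8.70091) → (6.10,-8.70)
v6: (-2,0.5) → rotate → (0.72600,1.92949) → ×s → (1.28159,3.40608) → (1.28,3.41)

Cross-section at z=9.5: (-7.28,6.17) (-7.89,0.91) (-5.77,-3.78) (-3.54,-7.59) (6.10,-8.70) (1.28,3.41)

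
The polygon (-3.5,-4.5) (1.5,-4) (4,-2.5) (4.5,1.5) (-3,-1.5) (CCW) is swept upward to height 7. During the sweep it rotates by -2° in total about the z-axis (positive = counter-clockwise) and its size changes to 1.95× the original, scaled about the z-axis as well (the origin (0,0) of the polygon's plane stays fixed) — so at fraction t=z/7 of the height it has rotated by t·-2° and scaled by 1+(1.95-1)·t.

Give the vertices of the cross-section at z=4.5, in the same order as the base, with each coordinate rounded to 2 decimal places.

t = z/height = 4.5/7 = 0.642857
s = 1 + (scale-1)·z/height = 1 + (1.95-1)·4.5/7 = 1.610714
θ = twist·z/height = -2°·4.5/7 = -1.2857° = -0.022440 rad
cos θ = 0.999748, sin θ = -0.022438 (intermediates below are computed at full precision and shown rounded to 5 d.p.)
v1: (-3.5,-4.5) → rotate → (-3.60009,-4.42033) → ×s → (-5.79872,-7.11989) → (-5.80,-7.12)
v2: (1.5,-4) → rotate → (1.40987,-4.03265) → ×s → (2.27090,-6.49545) → (2.27,-6.50)
v3: (4,-2.5) → rotate → (3.94290,-2.58912) → ×s → (6.35088,-4.17034) → (6.35,-4.17)
v4: (4.5,1.5) → rotate → (4.53252,1.39865) → ×s → (7.30060,2.25283) → (7.30,2.25)
v5: (-3,-1.5) → rotate → (-3.03290,-1.43231) → ×s → (-4.88514,-2.30704) → (-4.89,-2.31)

Cross-section at z=4.5: (-5.80,-7.12) (2.27,-6.50) (6.35,-4.17) (7.30,2.25) (-4.89,-2.31)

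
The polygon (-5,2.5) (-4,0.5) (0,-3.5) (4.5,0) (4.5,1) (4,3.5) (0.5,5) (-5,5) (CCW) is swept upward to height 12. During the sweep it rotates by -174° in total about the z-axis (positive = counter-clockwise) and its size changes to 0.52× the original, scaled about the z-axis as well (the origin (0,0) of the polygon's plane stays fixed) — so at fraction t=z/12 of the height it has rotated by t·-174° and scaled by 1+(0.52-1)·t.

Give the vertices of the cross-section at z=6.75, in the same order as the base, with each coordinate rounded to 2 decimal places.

t = z/height = 6.75/12 = 0.5625
s = 1 + (scale-1)·z/height = 1 + (0.52-1)·6.75/12 = 0.730000
θ = twist·z/height = -174°·6.75/12 = -97.8750° = -1.708241 rad
cos θ = -0.137012, sin θ = -0.990569 (intermediates below are computed at full precision and shown rounded to 5 d.p.)
v1: (-5,2.5) → rotate → (3.16149,4.61032) → ×s → (2.30788,3.36553) → (2.31,3.37)
v2: (-4,0.5) → rotate → (1.04333,3.89377) → ×s → (0.76163,2.84245) → (0.76,2.84)
v3: (0,-3.5) → rotate → (-3.46699,0.47954) → ×s → (-2.53090,0.35007) → (-2.53,0.35)
v4: (4.5,0) → rotate → (-0.61656,-4.45756) → ×s → (-0.45009,-3.25402) → (-0.45,-3.25)
v5: (4.5,1) → rotate → (0.37401,-4.59457) → ×s → (0.27303,-3.35404) → (0.27,-3.35)
v6: (4,3.5) → rotate → (2.91894,-4.44182) → ×s → (2.13083,-3.24253) → (2.13,-3.24)
v7: (0.5,5) → rotate → (4.88434,-1.18035) → ×s → (3.56557,-0.86165) → (3.57,-0.86)
v8: (-5,5) → rotate → (5.63791,4.26778) → ×s → (4.11567,3.11548) → (4.12,3.12)

Cross-section at z=6.75: (2.31,3.37) (0.76,2.84) (-2.53,0.35) (-0.45,-3.25) (0.27,-3.35) (2.13,-3.24) (3.57,-0.86) (4.12,3.12)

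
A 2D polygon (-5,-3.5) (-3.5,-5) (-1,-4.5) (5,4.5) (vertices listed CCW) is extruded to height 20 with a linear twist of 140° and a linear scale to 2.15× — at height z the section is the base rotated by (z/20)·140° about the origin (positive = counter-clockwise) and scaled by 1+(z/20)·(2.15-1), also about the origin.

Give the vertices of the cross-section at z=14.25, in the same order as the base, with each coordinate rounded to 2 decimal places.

t = z/height = 14.25/20 = 0.7125
s = 1 + (scale-1)·z/height = 1 + (2.15-1)·14.25/20 = 1.819375
θ = twist·z/height = 140°·14.25/20 = 99.7500° = 1.740966 rad
cos θ = -0.169350, sin θ = 0.985556 (intermediates below are computed at full precision and shown rounded to 5 d.p.)
v1: (-5,-3.5) → rotate → (4.29619,-4.33506) → ×s → (7.81639,-7.88709) → (7.82,-7.89)
v2: (-3.5,-5) → rotate → (5.52050,-2.60270) → ×s → (10.04387,-4.73528) → (10.04,-4.74)
v3: (-1,-4.5) → rotate → (4.60435,-0.22348) → ×s → (8.37704,-0.40660) → (8.38,-0.41)
v4: (5,4.5) → rotate → (-5.28175,4.16571) → ×s → (-9.60948,7.57898) → (-9.61,7.58)

Cross-section at z=14.25: (7.82,-7.89) (10.04,-4.74) (8.38,-0.41) (-9.61,7.58)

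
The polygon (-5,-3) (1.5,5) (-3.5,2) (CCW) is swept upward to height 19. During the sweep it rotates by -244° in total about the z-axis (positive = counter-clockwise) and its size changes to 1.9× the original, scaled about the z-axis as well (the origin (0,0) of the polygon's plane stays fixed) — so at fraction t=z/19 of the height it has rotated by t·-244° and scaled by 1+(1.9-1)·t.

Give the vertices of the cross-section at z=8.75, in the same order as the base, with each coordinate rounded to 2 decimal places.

t = z/height = 8.75/19 = 0.460526
s = 1 + (scale-1)·z/height = 1 + (1.9-1)·8.75/19 = 1.414474
θ = twist·z/height = -244°·8.75/19 = -112.3684° = -1.961199 rad
cos θ = -0.380561, sin θ = -0.924756 (intermediates below are computed at full precision and shown rounded to 5 d.p.)
v1: (-5,-3) → rotate → (-0.87146,5.76546) → ×s → (-1.23266,8.15509) → (-1.23,8.16)
v2: (1.5,5) → rotate → (4.05294,-3.28994) → ×s → (5.73277,-4.65353) → (5.73,-4.65)
v3: (-3.5,2) → rotate → (3.18147,2.47552) → ×s → (4.50011,3.50156) → (4.50,3.50)

Cross-section at z=8.75: (-1.23,8.16) (5.73,-4.65) (4.50,3.50)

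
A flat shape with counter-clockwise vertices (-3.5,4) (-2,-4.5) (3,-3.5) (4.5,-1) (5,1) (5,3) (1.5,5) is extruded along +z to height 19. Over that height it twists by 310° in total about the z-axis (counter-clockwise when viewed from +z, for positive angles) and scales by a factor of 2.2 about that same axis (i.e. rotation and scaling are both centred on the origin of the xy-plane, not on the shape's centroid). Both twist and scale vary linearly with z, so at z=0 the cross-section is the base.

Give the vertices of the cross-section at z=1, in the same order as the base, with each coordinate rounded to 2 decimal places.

t = z/height = 1/19 = 0.0526316
s = 1 + (scale-1)·z/height = 1 + (2.2-1)·1/19 = 1.063158
θ = twist·z/height = 310°·1/19 = 16.3158° = 0.284764 rad
cos θ = 0.959728, sin θ = 0.280931 (intermediates below are computed at full precision and shown rounded to 5 d.p.)
v1: (-3.5,4) → rotate → (-4.48277,2.85565) → ×s → (-4.76589,3.03601) → (-4.77,3.04)
v2: (-2,-4.5) → rotate → (-0.65527,-4.88064) → ×s → (-0.69665,-5.18889) → (-0.70,-5.19)
v3: (3,-3.5) → rotate → (3.86244,-2.51625) → ×s → (4.10639,-2.67518) → (4.11,-2.68)
v4: (4.5,-1) → rotate → (4.59971,0.30446) → ×s → (4.89021,0.32369) → (4.89,0.32)
v5: (5,1) → rotate → (4.51771,2.36438) → ×s → (4.80304,2.51371) → (4.80,2.51)
v6: (5,3) → rotate → (3.95585,4.28384) → ×s → (4.20569,4.55440) → (4.21,4.55)
v7: (1.5,5) → rotate → (0.03494,5.22004) → ×s → (0.03714,5.54972) → (0.04,5.55)

Cross-section at z=1: (-4.77,3.04) (-0.70,-5.19) (4.11,-2.68) (4.89,0.32) (4.80,2.51) (4.21,4.55) (0.04,5.55)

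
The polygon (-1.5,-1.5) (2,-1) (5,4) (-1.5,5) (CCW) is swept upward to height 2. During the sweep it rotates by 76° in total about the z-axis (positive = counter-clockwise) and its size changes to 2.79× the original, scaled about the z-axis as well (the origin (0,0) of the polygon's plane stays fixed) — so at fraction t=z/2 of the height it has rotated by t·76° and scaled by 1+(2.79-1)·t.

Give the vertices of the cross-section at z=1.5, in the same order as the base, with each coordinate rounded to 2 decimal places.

t = z/height = 1.5/2 = 0.75
s = 1 + (scale-1)·z/height = 1 + (2.79-1)·1.5/2 = 2.342500
θ = twist·z/height = 76°·1.5/2 = 57.0000° = 0.994838 rad
cos θ = 0.544639, sin θ = 0.838671 (intermediates below are computed at full precision and shown rounded to 5 d.p.)
v1: (-1.5,-1.5) → rotate → (0.44105,-2.07496) → ×s → (1.03315,-4.86060) → (1.03,-4.86)
v2: (2,-1) → rotate → (1.92795,1.13270) → ×s → (4.51622,2.65335) → (4.52,2.65)
v3: (5,4) → rotate → (-0.63149,6.37191) → ×s → (-1.47926,14.92620) → (-1.48,14.93)
v4: (-1.5,5) → rotate → (-5.01031,1.46519) → ×s → (-11.73665,3.43221) → (-11.74,3.43)

Cross-section at z=1.5: (1.03,-4.86) (4.52,2.65) (-1.48,14.93) (-11.74,3.43)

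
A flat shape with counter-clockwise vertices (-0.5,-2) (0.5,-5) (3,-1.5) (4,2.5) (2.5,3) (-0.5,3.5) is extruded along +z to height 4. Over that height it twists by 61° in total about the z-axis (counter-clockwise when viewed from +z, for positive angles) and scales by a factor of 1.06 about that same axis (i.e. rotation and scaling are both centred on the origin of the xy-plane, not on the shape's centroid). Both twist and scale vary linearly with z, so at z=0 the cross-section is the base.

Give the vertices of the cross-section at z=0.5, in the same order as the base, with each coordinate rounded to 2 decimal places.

t = z/height = 0.5/4 = 0.125
s = 1 + (scale-1)·z/height = 1 + (1.06-1)·0.5/4 = 1.007500
θ = twist·z/height = 61°·0.5/4 = 7.6250° = 0.133081 rad
cos θ = 0.991158, sin θ = 0.132689 (intermediates below are computed at full precision and shown rounded to 5 d.p.)
v1: (-0.5,-2) → rotate → (-0.23020,-2.04866) → ×s → (-0.23193,-2.06402) → (-0.23,-2.06)
v2: (0.5,-5) → rotate → (1.15902,-4.88944) → ×s → (1.16772,-4.92612) → (1.17,-4.93)
v3: (3,-1.5) → rotate → (3.17251,-1.08867) → ×s → (3.19630,-1.09684) → (3.20,-1.10)
v4: (4,2.5) → rotate → (3.63291,3.00865) → ×s → (3.66016,3.03121) → (3.66,3.03)
v5: (2.5,3) → rotate → (2.07983,3.30520) → ×s → (2.09543,3.32998) → (2.10,3.33)
v6: (-0.5,3.5) → rotate → (-0.95999,3.40271) → ×s → (-0.96719,3.42823) → (-0.97,3.43)

Cross-section at z=0.5: (-0.23,-2.06) (1.17,-4.93) (3.20,-1.10) (3.66,3.03) (2.10,3.33) (-0.97,3.43)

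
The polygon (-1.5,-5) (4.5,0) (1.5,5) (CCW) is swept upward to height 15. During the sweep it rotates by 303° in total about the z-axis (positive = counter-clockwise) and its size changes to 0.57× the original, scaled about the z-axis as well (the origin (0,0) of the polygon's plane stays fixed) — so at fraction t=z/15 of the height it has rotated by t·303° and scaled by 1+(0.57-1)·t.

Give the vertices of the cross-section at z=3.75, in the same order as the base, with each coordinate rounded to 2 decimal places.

t = z/height = 3.75/15 = 0.25
s = 1 + (scale-1)·z/height = 1 + (0.57-1)·3.75/15 = 0.892500
θ = twist·z/height = 303°·3.75/15 = 75.7500° = 1.322087 rad
cos θ = 0.246153, sin θ = 0.969231 (intermediates below are computed at full precision and shown rounded to 5 d.p.)
v1: (-1.5,-5) → rotate → (4.47692,-2.68461) → ×s → (3.99566,-2.39602) → (4.00,-2.40)
v2: (4.5,0) → rotate → (1.10769,4.36154) → ×s → (0.98861,3.89267) → (0.99,3.89)
v3: (1.5,5) → rotate → (-4.47692,2.68461) → ×s → (-3.99566,2.39602) → (-4.00,2.40)

Cross-section at z=3.75: (4.00,-2.40) (0.99,3.89) (-4.00,2.40)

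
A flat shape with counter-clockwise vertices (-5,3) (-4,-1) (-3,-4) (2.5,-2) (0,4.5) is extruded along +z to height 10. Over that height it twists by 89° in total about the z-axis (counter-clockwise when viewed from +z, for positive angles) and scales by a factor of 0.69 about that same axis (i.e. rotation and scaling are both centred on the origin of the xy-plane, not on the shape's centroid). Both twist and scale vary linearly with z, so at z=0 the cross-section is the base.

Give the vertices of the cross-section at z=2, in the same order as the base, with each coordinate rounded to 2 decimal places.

Cross-section at z=2: (-5.33,1.25) (-3.29,-2.04) (-1.53,-4.43) (2.81,-1.07) (-1.29,4.02)

t = z/height = 2/10 = 0.2
s = 1 + (scale-1)·z/height = 1 + (0.69-1)·2/10 = 0.938000
θ = twist·z/height = 89°·2/10 = 17.8000° = 0.310669 rad
cos θ = 0.952129, sin θ = 0.305695 (intermediates below are computed at full precision and shown rounded to 5 d.p.)
v1: (-5,3) → rotate → (-5.67773,1.32791) → ×s → (-5.32571,1.24558) → (-5.33,1.25)
v2: (-4,-1) → rotate → (-3.50282,-2.17491) → ×s → (-3.28565,-2.04007) → (-3.29,-2.04)
v3: (-3,-4) → rotate → (-1.63361,-4.72560) → ×s → (-1.53232,-4.43262) → (-1.53,-4.43)
v4: (2.5,-2) → rotate → (2.99171,-1.14002) → ×s → (2.80623,-1.06934) → (2.81,-1.07)
v5: (0,4.5) → rotate → (-1.37563,4.28458) → ×s → (-1.29034,4.01894) → (-1.29,4.02)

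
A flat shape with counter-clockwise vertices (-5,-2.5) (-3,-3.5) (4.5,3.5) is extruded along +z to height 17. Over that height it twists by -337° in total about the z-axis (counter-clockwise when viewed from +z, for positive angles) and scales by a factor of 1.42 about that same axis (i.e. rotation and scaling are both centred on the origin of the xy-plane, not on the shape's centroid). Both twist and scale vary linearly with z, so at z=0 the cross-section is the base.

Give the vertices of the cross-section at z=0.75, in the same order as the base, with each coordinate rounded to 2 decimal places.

Cross-section at z=0.75: (-5.58,-1.15) (-3.87,-2.66) (5.34,2.27)

t = z/height = 0.75/17 = 0.0441176
s = 1 + (scale-1)·z/height = 1 + (1.42-1)·0.75/17 = 1.018529
θ = twist·z/height = -337°·0.75/17 = -14.8676° = -0.259489 rad
cos θ = 0.966521, sin θ = -0.256587 (intermediates below are computed at full precision and shown rounded to 5 d.p.)
v1: (-5,-2.5) → rotate → (-5.47407,-1.13337) → ×s → (-5.57550,-1.15437) → (-5.58,-1.15)
v2: (-3,-3.5) → rotate → (-3.79762,-2.61306) → ×s → (-3.86799,-2.66148) → (-3.87,-2.66)
v3: (4.5,3.5) → rotate → (5.24740,2.22818) → ×s → (5.34463,2.26947) → (5.34,2.27)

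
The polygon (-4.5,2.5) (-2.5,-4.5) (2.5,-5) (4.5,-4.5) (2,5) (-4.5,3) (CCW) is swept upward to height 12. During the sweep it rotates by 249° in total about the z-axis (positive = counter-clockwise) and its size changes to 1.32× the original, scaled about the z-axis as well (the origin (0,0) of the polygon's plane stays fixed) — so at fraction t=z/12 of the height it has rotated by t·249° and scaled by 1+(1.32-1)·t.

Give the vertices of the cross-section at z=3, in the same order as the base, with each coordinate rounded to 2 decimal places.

t = z/height = 3/12 = 0.25
s = 1 + (scale-1)·z/height = 1 + (1.32-1)·3/12 = 1.080000
θ = twist·z/height = 249°·3/12 = 62.2500° = 1.086467 rad
cos θ = 0.465615, sin θ = 0.884988 (intermediates below are computed at full precision and shown rounded to 5 d.p.)
v1: (-4.5,2.5) → rotate → (-4.30773,-2.81841) → ×s → (-4.65235,-3.04388) → (-4.65,-3.04)
v2: (-2.5,-4.5) → rotate → (2.81841,-4.30773) → ×s → (3.04388,-4.65235) → (3.04,-4.65)
v3: (2.5,-5) → rotate → (5.58897,-0.11560) → ×s → (6.03609,-0.12485) → (6.04,-0.12)
v4: (4.5,-4.5) → rotate → (6.07771,1.88718) → ×s → (6.56393,2.03815) → (6.56,2.04)
v5: (2,5) → rotate → (-3.49371,4.09805) → ×s → (-3.77321,4.42589) → (-3.77,4.43)
v6: (-4.5,3) → rotate → (-4.75023,-2.58560) → ×s → (-5.13025,-2.79245) → (-5.13,-2.79)

Cross-section at z=3: (-4.65,-3.04) (3.04,-4.65) (6.04,-0.12) (6.56,2.04) (-3.77,4.43) (-5.13,-2.79)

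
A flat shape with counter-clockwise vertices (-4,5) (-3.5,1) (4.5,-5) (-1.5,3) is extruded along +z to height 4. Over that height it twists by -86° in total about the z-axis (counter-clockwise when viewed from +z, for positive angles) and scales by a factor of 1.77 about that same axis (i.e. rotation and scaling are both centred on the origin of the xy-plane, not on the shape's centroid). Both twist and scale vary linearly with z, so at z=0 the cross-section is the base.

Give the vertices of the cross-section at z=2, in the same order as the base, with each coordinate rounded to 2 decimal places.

Cross-section at z=2: (0.67,8.84) (-2.60,4.32) (-0.16,-9.32) (1.31,4.46)

t = z/height = 2/4 = 0.5
s = 1 + (scale-1)·z/height = 1 + (1.77-1)·2/4 = 1.385000
θ = twist·z/height = -86°·2/4 = -43.0000° = -0.750492 rad
cos θ = 0.731354, sin θ = -0.681998 (intermediates below are computed at full precision and shown rounded to 5 d.p.)
v1: (-4,5) → rotate → (0.48458,6.38476) → ×s → (0.67114,8.84290) → (0.67,8.84)
v2: (-3.5,1) → rotate → (-1.87774,3.11835) → ×s → (-2.60067,4.31891) → (-2.60,4.32)
v3: (4.5,-5) → rotate → (-0.11890,-6.72576) → ×s → (-0.16468,-9.31518) → (-0.16,-9.32)
v4: (-1.5,3) → rotate → (0.94896,3.21706) → ×s → (1.31432,4.45563) → (1.31,4.46)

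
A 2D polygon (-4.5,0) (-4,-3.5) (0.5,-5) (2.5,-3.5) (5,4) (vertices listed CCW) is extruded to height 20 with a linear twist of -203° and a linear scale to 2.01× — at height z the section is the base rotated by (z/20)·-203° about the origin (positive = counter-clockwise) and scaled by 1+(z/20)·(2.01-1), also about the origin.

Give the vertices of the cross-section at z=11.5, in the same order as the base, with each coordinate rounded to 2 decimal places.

t = z/height = 11.5/20 = 0.575
s = 1 + (scale-1)·z/height = 1 + (2.01-1)·11.5/20 = 1.580750
θ = twist·z/height = -203°·11.5/20 = -116.7250° = -2.037236 rad
cos θ = -0.449709, sin θ = -0.893175 (intermediates below are computed at full precision and shown rounded to 5 d.p.)
v1: (-4.5,0) → rotate → (2.02369,4.01929) → ×s → (3.19895,6.35349) → (3.20,6.35)
v2: (-4,-3.5) → rotate → (-1.32728,5.14668) → ×s → (-2.09810,8.13562) → (-2.10,8.14)
v3: (0.5,-5) → rotate → (-4.69073,1.80196) → ×s → (-7.41487,2.84844) → (-7.41,2.85)
v4: (2.5,-3.5) → rotate → (-4.25039,-0.65896) → ×s → (-6.71880,-1.04165) → (-6.72,-1.04)
v5: (5,4) → rotate → (1.32416,-6.26471) → ×s → (2.09316,-9.90294) → (2.09,-9.90)

Cross-section at z=11.5: (3.20,6.35) (-2.10,8.14) (-7.41,2.85) (-6.72,-1.04) (2.09,-9.90)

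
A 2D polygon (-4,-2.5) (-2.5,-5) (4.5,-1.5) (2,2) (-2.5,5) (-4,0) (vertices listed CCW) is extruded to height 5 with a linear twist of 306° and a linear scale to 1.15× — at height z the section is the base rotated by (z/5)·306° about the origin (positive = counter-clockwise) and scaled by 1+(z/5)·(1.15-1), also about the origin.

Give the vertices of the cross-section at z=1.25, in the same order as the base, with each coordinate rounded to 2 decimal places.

Cross-section at z=1.25: (1.55,-4.64) (4.44,-3.73) (2.60,4.18) (-1.53,2.50) (-5.65,-1.31) (-0.97,-4.04)

t = z/height = 1.25/5 = 0.25
s = 1 + (scale-1)·z/height = 1 + (1.15-1)·1.25/5 = 1.037500
θ = twist·z/height = 306°·1.25/5 = 76.5000° = 1.335177 rad
cos θ = 0.233445, sin θ = 0.972370 (intermediates below are computed at full precision and shown rounded to 5 d.p.)
v1: (-4,-2.5) → rotate → (1.49714,-4.47309) → ×s → (1.55329,-4.64083) → (1.55,-4.64)
v2: (-2.5,-5) → rotate → (4.27824,-3.59815) → ×s → (4.43867,-3.73308) → (4.44,-3.73)
v3: (4.5,-1.5) → rotate → (2.50906,4.02550) → ×s → (2.60315,4.17645) → (2.60,4.18)
v4: (2,2) → rotate → (-1.47785,2.41163) → ×s → (-1.53327,2.50207) → (-1.53,2.50)
v5: (-2.5,5) → rotate → (-5.44546,-1.26370) → ×s → (-5.64967,-1.31109) → (-5.65,-1.31)
v6: (-4,0) → rotate → (-0.93378,-3.88948) → ×s → (-0.96880,-4.03534) → (-0.97,-4.04)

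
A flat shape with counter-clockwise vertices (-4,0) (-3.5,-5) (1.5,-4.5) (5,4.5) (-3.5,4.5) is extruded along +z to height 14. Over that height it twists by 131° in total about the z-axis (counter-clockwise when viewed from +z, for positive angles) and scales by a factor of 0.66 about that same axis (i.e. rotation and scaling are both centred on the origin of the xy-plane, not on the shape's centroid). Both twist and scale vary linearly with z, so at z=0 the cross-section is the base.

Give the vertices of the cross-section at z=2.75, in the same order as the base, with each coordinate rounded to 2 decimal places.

Cross-section at z=2.75: (-3.36,-1.62) (-0.92,-5.62) (3.08,-3.18) (2.38,5.81) (-4.77,2.36)

t = z/height = 2.75/14 = 0.196429
s = 1 + (scale-1)·z/height = 1 + (0.66-1)·2.75/14 = 0.933214
θ = twist·z/height = 131°·2.75/14 = 25.7321° = 0.449111 rad
cos θ = 0.900834, sin θ = 0.434165 (intermediates below are computed at full precision and shown rounded to 5 d.p.)
v1: (-4,0) → rotate → (-3.60333,-1.73666) → ×s → (-3.36268,-1.62067) → (-3.36,-1.62)
v2: (-3.5,-5) → rotate → (-0.98209,-6.02374) → ×s → (-0.91651,-5.62144) → (-0.92,-5.62)
v3: (1.5,-4.5) → rotate → (3.30499,-3.40250) → ×s → (3.08426,-3.17527) → (3.08,-3.18)
v4: (5,4.5) → rotate → (2.55043,6.22457) → ×s → (2.38010,5.80886) → (2.38,5.81)
v5: (-3.5,4.5) → rotate → (-5.10666,2.53418) → ×s → (-4.76561,2.36493) → (-4.77,2.36)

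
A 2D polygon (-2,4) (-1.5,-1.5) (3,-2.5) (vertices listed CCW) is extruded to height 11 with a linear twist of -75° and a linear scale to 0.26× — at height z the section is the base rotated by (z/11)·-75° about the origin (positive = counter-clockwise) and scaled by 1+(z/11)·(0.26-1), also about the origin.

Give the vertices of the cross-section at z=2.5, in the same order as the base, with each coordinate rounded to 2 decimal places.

t = z/height = 2.5/11 = 0.227273
s = 1 + (scale-1)·z/height = 1 + (0.26-1)·2.5/11 = 0.831818
θ = twist·z/height = -75°·2.5/11 = -17.0455° = -0.297499 rad
cos θ = 0.956073, sin θ = -0.293130 (intermediates below are computed at full precision and shown rounded to 5 d.p.)
v1: (-2,4) → rotate → (-0.73962,4.41055) → ×s → (-0.61523,3.66878) → (-0.62,3.67)
v2: (-1.5,-1.5) → rotate → (-1.87380,-0.99441) → ×s → (-1.55866,-0.82717) → (-1.56,-0.83)
v3: (3,-2.5) → rotate → (2.13539,-3.26957) → ×s → (1.77626,-2.71969) → (1.78,-2.72)

Cross-section at z=2.5: (-0.62,3.67) (-1.56,-0.83) (1.78,-2.72)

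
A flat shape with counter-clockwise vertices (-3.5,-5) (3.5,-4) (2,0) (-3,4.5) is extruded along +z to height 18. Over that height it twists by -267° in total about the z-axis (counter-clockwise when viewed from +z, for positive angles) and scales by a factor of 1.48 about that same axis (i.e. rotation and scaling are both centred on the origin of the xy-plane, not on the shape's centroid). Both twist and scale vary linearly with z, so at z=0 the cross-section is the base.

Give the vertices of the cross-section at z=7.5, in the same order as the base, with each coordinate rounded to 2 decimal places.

Cross-section at z=7.5: (-4.07,6.09) (-6.00,-2.17) (-0.87,-2.24) (6.34,1.40)

t = z/height = 7.5/18 = 0.416667
s = 1 + (scale-1)·z/height = 1 + (1.48-1)·7.5/18 = 1.200000
θ = twist·z/height = -267°·7.5/18 = -111.2500° = -1.941679 rad
cos θ = -0.362438, sin θ = -0.932008 (intermediates below are computed at full precision and shown rounded to 5 d.p.)
v1: (-3.5,-5) → rotate → (-3.39151,5.07422) → ×s → (-4.06981,6.08906) → (-4.07,6.09)
v2: (3.5,-4) → rotate → (-4.99656,-1.81228) → ×s → (-5.99588,-2.17473) → (-6.00,-2.17)
v3: (2,0) → rotate → (-0.72488,-1.86402) → ×s → (-0.86985,-2.23682) → (-0.87,-2.24)
v4: (-3,4.5) → rotate → (5.28135,1.16505) → ×s → (6.33762,1.39806) → (6.34,1.40)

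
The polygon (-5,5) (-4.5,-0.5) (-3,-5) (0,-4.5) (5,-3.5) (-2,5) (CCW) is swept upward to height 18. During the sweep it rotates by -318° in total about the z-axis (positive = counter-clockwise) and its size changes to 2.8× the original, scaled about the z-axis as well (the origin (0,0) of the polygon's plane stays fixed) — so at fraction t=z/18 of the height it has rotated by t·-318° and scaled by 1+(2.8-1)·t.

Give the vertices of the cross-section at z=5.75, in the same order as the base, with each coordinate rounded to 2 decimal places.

Cross-section at z=5.75: (9.30,6.13) (0.65,7.10) (-6.77,6.21) (-6.94,1.42) (-6.98,-6.61) (8.35,1.50)

t = z/height = 5.75/18 = 0.319444
s = 1 + (scale-1)·z/height = 1 + (2.8-1)·5.75/18 = 1.575000
θ = twist·z/height = -318°·5.75/18 = -101.5833° = -1.772964 rad
cos θ = -0.200793, sin θ = -0.979634 (intermediates below are computed at full precision and shown rounded to 5 d.p.)
v1: (-5,5) → rotate → (5.90213,3.89420) → ×s → (9.29586,6.13337) → (9.30,6.13)
v2: (-4.5,-0.5) → rotate → (0.41375,4.50875) → ×s → (0.65166,7.10128) → (0.65,7.10)
v3: (-3,-5) → rotate → (-4.29579,3.94287) → ×s → (-6.76587,6.21001) → (-6.77,6.21)
v4: (0,-4.5) → rotate → (-4.40835,0.90357) → ×s → (-6.94315,1.42312) → (-6.94,1.42)
v5: (5,-3.5) → rotate → (-4.43268,-4.19539) → ×s → (-6.98148,-6.60774) → (-6.98,-6.61)
v6: (-2,5) → rotate → (5.29975,0.95530) → ×s → (8.34711,1.50460) → (8.35,1.50)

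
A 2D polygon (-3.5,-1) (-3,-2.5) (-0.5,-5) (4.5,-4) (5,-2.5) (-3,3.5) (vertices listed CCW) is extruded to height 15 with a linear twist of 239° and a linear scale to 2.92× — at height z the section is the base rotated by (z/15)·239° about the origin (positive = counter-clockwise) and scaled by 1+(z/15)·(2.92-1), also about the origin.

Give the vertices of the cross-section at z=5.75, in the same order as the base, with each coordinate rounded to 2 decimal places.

t = z/height = 5.75/15 = 0.383333
s = 1 + (scale-1)·z/height = 1 + (2.92-1)·5.75/15 = 1.736000
θ = twist·z/height = 239°·5.75/15 = 91.6167° = 1.599012 rad
cos θ = -0.028212, sin θ = 0.999602 (intermediates below are computed at full precision and shown rounded to 5 d.p.)
v1: (-3.5,-1) → rotate → (1.09835,-3.47039) → ×s → (1.90673,-6.02460) → (1.91,-6.02)
v2: (-3,-2.5) → rotate → (2.58364,-2.92827) → ×s → (4.48520,-5.08349) → (4.49,-5.08)
v3: (-0.5,-5) → rotate → (5.01212,-0.35874) → ×s → (8.70103,-0.62277) → (8.70,-0.62)
v4: (4.5,-4) → rotate → (3.87145,4.61106) → ×s → (6.72084,8.00480) → (6.72,8.00)
v5: (5,-2.5) → rotate → (2.35794,5.06854) → ×s → (4.09339,8.79899) → (4.09,8.80)
v6: (-3,3.5) → rotate → (-3.41397,-3.09755) → ×s → (-5.92665,-5.37735) → (-5.93,-5.38)

Cross-section at z=5.75: (1.91,-6.02) (4.49,-5.08) (8.70,-0.62) (6.72,8.00) (4.09,8.80) (-5.93,-5.38)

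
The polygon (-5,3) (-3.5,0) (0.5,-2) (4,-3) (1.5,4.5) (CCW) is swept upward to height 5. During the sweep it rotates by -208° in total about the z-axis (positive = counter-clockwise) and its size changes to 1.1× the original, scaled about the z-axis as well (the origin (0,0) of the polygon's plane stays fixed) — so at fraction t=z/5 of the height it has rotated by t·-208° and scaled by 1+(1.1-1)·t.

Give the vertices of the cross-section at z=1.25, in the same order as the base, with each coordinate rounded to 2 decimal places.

t = z/height = 1.25/5 = 0.25
s = 1 + (scale-1)·z/height = 1 + (1.1-1)·1.25/5 = 1.025000
θ = twist·z/height = -208°·1.25/5 = -52.0000° = -0.907571 rad
cos θ = 0.615661, sin θ = -0.788011 (intermediates below are computed at full precision and shown rounded to 5 d.p.)
v1: (-5,3) → rotate → (-0.71428,5.78704) → ×s → (-0.73213,5.93171) → (-0.73,5.93)
v2: (-3.5,0) → rotate → (-2.15482,2.75804) → ×s → (-2.20869,2.82699) → (-2.21,2.83)
v3: (0.5,-2) → rotate → (-1.26819,-1.62533) → ×s → (-1.29990,-1.66596) → (-1.30,-1.67)
v4: (4,-3) → rotate → (0.09861,-4.99903) → ×s → (0.10108,-5.12400) → (0.10,-5.12)
v5: (1.5,4.5) → rotate → (4.46954,1.58846) → ×s → (4.58128,1.62817) → (4.58,1.63)

Cross-section at z=1.25: (-0.73,5.93) (-2.21,2.83) (-1.30,-1.67) (0.10,-5.12) (4.58,1.63)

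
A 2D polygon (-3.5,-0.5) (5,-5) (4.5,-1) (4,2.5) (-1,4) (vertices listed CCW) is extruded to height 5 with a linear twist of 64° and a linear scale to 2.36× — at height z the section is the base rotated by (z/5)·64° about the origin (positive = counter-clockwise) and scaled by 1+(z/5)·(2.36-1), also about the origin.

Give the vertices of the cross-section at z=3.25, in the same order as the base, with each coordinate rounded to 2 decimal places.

t = z/height = 3.25/5 = 0.65
s = 1 + (scale-1)·z/height = 1 + (2.36-1)·3.25/5 = 1.884000
θ = twist·z/height = 64°·3.25/5 = 41.6000° = 0.726057 rad
cos θ = 0.747798, sin θ = 0.663926 (intermediates below are computed at full precision and shown rounded to 5 d.p.)
v1: (-3.5,-0.5) → rotate → (-2.28533,-2.69764) → ×s → (-4.30556,-5.08236) → (-4.31,-5.08)
v2: (5,-5) → rotate → (7.05862,-0.41936) → ×s → (13.29844,-0.79007) → (13.30,-0.79)
v3: (4.5,-1) → rotate → (4.02902,2.23987) → ×s → (7.59067,4.21991) → (7.59,4.22)
v4: (4,2.5) → rotate → (1.33138,4.52520) → ×s → (2.50831,8.52548) → (2.51,8.53)
v5: (-1,4) → rotate → (-3.40350,2.32727) → ×s → (-6.41220,4.38457) → (-6.41,4.38)

Cross-section at z=3.25: (-4.31,-5.08) (13.30,-0.79) (7.59,4.22) (2.51,8.53) (-6.41,4.38)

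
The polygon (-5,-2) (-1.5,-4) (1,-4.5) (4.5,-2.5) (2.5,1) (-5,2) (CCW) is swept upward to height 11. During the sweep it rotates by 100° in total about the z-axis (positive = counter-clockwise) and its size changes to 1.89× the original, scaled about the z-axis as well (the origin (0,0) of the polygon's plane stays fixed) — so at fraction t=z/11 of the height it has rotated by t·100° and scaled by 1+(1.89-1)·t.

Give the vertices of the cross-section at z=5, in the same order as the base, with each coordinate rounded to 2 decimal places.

t = z/height = 5/11 = 0.454545
s = 1 + (scale-1)·z/height = 1 + (1.89-1)·5/11 = 1.404545
θ = twist·z/height = 100°·5/11 = 45.4545° = 0.793331 rad
cos θ = 0.701475, sin θ = 0.712694 (intermediates below are computed at full precision and shown rounded to 5 d.p.)
v1: (-5,-2) → rotate → (-2.08199,-4.96642) → ×s → (-2.92424,-6.97556) → (-2.92,-6.98)
v2: (-1.5,-4) → rotate → (1.79856,-3.87494) → ×s → (2.52617,-5.44253) → (2.53,-5.44)
v3: (1,-4.5) → rotate → (3.90860,-2.44394) → ×s → (5.48980,-3.43263) → (5.49,-3.43)
v4: (4.5,-2.5) → rotate → (4.93837,1.45344) → ×s → (6.93617,2.04142) → (6.94,2.04)
v5: (2.5,1) → rotate → (1.04099,2.48321) → ×s → (1.46212,3.48778) → (1.46,3.49)
v6: (-5,2) → rotate → (-4.93276,-2.16052) → ×s → (-6.92829,-3.03455) → (-6.93,-3.03)

Cross-section at z=5: (-2.92,-6.98) (2.53,-5.44) (5.49,-3.43) (6.94,2.04) (1.46,3.49) (-6.93,-3.03)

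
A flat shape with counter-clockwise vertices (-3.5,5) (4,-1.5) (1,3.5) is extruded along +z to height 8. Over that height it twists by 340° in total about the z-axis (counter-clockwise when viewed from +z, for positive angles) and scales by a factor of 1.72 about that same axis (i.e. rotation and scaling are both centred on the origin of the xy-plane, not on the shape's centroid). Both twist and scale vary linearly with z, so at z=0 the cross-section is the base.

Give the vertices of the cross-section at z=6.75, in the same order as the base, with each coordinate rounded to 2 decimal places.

Cross-section at z=6.75: (6.06,7.72) (-0.44,-6.85) (5.85,0.09)

t = z/height = 6.75/8 = 0.84375
s = 1 + (scale-1)·z/height = 1 + (1.72-1)·6.75/8 = 1.607500
θ = twist·z/height = 340°·6.75/8 = 286.8750° = 5.006913 rad
cos θ = 0.290285, sin θ = -0.956940 (intermediates below are computed at full precision and shown rounded to 5 d.p.)
v1: (-3.5,5) → rotate → (3.76871,4.80071) → ×s → (6.05819,7.71715) → (6.06,7.72)
v2: (4,-1.5) → rotate → (-0.27427,-4.26319) → ×s → (-0.44089,-6.85308) → (-0.44,-6.85)
v3: (1,3.5) → rotate → (3.63958,0.05906) → ×s → (5.85062,0.09493) → (5.85,0.09)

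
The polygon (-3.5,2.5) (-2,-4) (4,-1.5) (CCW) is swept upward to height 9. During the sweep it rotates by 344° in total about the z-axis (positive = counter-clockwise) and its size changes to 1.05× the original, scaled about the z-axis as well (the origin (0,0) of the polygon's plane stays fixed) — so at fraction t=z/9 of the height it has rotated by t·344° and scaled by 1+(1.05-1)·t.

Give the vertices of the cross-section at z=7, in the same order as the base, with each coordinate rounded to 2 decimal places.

Cross-section at z=7: (2.75,3.52) (-4.06,2.25) (-1.73,-4.09)

t = z/height = 7/9 = 0.777778
s = 1 + (scale-1)·z/height = 1 + (1.05-1)·7/9 = 1.038889
θ = twist·z/height = 344°·7/9 = 267.5556° = 4.669725 rad
cos θ = -0.042651, sin θ = -0.999090 (intermediates below are computed at full precision and shown rounded to 5 d.p.)
v1: (-3.5,2.5) → rotate → (2.64700,3.39019) → ×s → (2.74994,3.52203) → (2.75,3.52)
v2: (-2,-4) → rotate → (-3.91106,2.16878) → ×s → (-4.06316,2.25312) → (-4.06,2.25)
v3: (4,-1.5) → rotate → (-1.66924,-3.93238) → ×s → (-1.73415,-4.08531) → (-1.73,-4.09)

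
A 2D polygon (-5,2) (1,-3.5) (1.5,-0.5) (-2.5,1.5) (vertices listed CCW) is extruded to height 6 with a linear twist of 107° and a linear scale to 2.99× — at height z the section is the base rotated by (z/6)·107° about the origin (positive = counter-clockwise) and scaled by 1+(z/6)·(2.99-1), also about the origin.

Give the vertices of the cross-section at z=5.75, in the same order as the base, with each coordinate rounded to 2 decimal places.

t = z/height = 5.75/6 = 0.958333
s = 1 + (scale-1)·z/height = 1 + (2.99-1)·5.75/6 = 2.907083
θ = twist·z/height = 107°·5.75/6 = 102.5417° = 1.789690 rad
cos θ = -0.217150, sin θ = 0.976138 (intermediates below are computed at full precision and shown rounded to 5 d.p.)
v1: (-5,2) → rotate → (-0.86653,-5.31499) → ×s → (-2.51907,-15.45112) → (-2.52,-15.45)
v2: (1,-3.5) → rotate → (3.19933,1.73616) → ×s → (9.30073,5.04717) → (9.30,5.05)
v3: (1.5,-0.5) → rotate → (0.16234,1.57278) → ×s → (0.47195,4.57221) → (0.47,4.57)
v4: (-2.5,1.5) → rotate → (-0.92133,-2.76607) → ×s → (-2.67839,-8.04120) → (-2.68,-8.04)

Cross-section at z=5.75: (-2.52,-15.45) (9.30,5.05) (0.47,4.57) (-2.68,-8.04)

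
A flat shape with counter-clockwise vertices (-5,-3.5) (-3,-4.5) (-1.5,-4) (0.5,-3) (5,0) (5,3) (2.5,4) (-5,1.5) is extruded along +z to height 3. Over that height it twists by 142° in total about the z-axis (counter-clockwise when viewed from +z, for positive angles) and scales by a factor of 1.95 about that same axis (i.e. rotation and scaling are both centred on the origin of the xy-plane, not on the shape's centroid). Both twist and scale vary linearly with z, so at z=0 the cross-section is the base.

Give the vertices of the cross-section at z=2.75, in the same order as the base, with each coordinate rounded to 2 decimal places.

Cross-section at z=2.75: (11.04,-2.92) (10.05,1.14) (7.53,2.68) (3.69,4.33) (-6.03,7.15) (-10.32,3.53) (-8.74,-1.25) (3.89,-8.96)

t = z/height = 2.75/3 = 0.916667
s = 1 + (scale-1)·z/height = 1 + (1.95-1)·2.75/3 = 1.870833
θ = twist·z/height = 142°·2.75/3 = 130.1667° = 2.271837 rad
cos θ = -0.645013, sin θ = 0.764171 (intermediates below are computed at full precision and shown rounded to 5 d.p.)
v1: (-5,-3.5) → rotate → (5.89967,-1.56331) → ×s → (11.03729,-2.92469) → (11.04,-2.92)
v2: (-3,-4.5) → rotate → (5.37381,0.61005) → ×s → (10.05350,1.14129) → (10.05,1.14)
v3: (-1.5,-4) → rotate → (4.02421,1.43380) → ×s → (7.52862,2.68239) → (7.53,2.68)
v4: (0.5,-3) → rotate → (1.97001,2.31713) → ×s → (3.68556,4.33496) → (3.69,4.33)
v5: (5,0) → rotate → (-3.22507,3.82086) → ×s → (-6.03356,7.14819) → (-6.03,7.15)
v6: (5,3) → rotate → (-5.51758,1.88582) → ×s → (-10.32247,3.52805) → (-10.32,3.53)
v7: (2.5,4) → rotate → (-4.66922,-0.66962) → ×s → (-8.73533,-1.25276) → (-8.74,-1.25)
v8: (-5,1.5) → rotate → (2.07881,-4.78838) → ×s → (3.88911,-8.95826) → (3.89,-8.96)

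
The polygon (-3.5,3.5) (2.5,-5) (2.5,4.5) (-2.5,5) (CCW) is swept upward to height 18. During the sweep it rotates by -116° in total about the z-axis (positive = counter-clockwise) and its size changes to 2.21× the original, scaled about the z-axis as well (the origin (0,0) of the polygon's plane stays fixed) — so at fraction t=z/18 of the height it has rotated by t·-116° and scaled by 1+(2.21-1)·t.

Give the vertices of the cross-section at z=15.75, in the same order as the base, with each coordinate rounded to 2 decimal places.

Cross-section at z=15.75: (8.50,5.62) (-11.11,-2.99) (8.05,-6.89) (11.11,2.99)

t = z/height = 15.75/18 = 0.875
s = 1 + (scale-1)·z/height = 1 + (2.21-1)·15.75/18 = 2.058750
θ = twist·z/height = -116°·15.75/18 = -101.5000° = -1.771509 rad
cos θ = -0.199368, sin θ = -0.979925 (intermediates below are computed at full precision and shown rounded to 5 d.p.)
v1: (-3.5,3.5) → rotate → (4.12752,2.73195) → ×s → (8.49754,5.62440) → (8.50,5.62)
v2: (2.5,-5) → rotate → (-5.39804,-1.45297) → ×s → (-11.11322,-2.99131) → (-11.11,-2.99)
v3: (2.5,4.5) → rotate → (3.91124,-3.34697) → ×s → (8.05227,-6.89057) → (8.05,-6.89)
v4: (-2.5,5) → rotate → (5.39804,1.45297) → ×s → (11.11322,2.99131) → (11.11,2.99)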